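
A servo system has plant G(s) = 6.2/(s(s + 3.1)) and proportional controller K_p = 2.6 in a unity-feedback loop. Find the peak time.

T_p = 0.848 s

From 1 + K_pG(s) = 0: s² + 3.1s + 16.12 = 0 ⇒ ω_n = 4.015, ζ = 0.3861.
Damped frequency ω_d = ω_n√(1−ζ²) = 3.704 rad/s, so peak time T_p = π/ω_d = 0.848 s.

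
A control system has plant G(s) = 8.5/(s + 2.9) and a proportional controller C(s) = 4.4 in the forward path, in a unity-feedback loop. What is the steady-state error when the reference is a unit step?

0.072

The loop is type 0. Static position error constant K_pos = C(0)·G(0) = 4.4·2.931 = 12.9.
Steady-state error to a unit step: e_ss = 1/(1+K_pos) = 1/13.9 = 0.072.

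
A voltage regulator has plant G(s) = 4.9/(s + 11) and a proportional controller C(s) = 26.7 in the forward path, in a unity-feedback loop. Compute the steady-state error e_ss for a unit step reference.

The loop is type 0. Static position error constant K_pos = C(0)·G(0) = 26.7·0.4455 = 11.89.
Steady-state error to a unit step: e_ss = 1/(1+K_pos) = 1/12.89 = 0.0776.

0.0776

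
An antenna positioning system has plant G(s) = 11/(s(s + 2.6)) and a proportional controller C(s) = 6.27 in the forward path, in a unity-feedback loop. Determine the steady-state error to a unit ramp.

0.0377

The loop has one pole at the origin (type 1). Velocity error constant K_v = lim_{s→0} s·C(s)G(s) = 6.27·11/2.6 = 26.53.
Steady-state error to a unit ramp: e_ss = 1/K_v = 0.0377.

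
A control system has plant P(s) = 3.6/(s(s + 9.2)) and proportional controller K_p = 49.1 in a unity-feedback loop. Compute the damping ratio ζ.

1 + K_p·P(s) = 0 gives s² + 9.2s + 176.8 = 0.
Matching s² + 2ζω_n s + ω_n²: ω_n = √176.8 = 13.3 rad/s and 2ζω_n = 9.2, so ζ = 9.2/(2·13.3) = 0.346.

ζ = 0.346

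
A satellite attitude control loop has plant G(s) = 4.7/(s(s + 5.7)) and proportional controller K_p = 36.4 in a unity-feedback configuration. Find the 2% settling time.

T_s ≈ 1.4 s

The closed-loop denominator s² + 5.7s + 171.1 gives ω_n = √171.1 = 13.08 and ζ = 5.7/(2ω_n) = 0.2179.
2% settling time T_s ≈ 4/(ζω_n) = 4/2.85 = 1.4 s.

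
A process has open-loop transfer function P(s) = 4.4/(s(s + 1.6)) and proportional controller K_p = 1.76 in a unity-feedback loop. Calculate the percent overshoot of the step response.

38.9%

From 1 + K_pP(s) = 0: s² + 1.6s + 7.744 = 0 ⇒ ω_n = 2.783, ζ = 0.2875.
%OS = 100·exp(−πζ/√(1−ζ²)) = 100·exp(−π·0.2875/√0.9174) = 38.9%.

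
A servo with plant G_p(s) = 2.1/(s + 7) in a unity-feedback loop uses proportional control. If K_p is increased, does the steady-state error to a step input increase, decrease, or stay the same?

decrease

e_ss = 1/(1 + K_p·G_p(0)); a larger K_p raises the denominator, so e_ss decreases.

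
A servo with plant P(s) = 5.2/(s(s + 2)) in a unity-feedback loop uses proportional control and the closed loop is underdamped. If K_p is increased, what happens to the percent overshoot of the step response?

increase

ζ = 2/(2√(5.2K_p)) decreases as K_p grows; lower damping means more overshoot.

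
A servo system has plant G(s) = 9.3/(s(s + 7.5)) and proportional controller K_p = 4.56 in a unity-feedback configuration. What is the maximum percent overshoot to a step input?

The closed-loop denominator s² + 7.5s + 42.41 gives ω_n = √42.41 = 6.512 and ζ = 7.5/(2ω_n) = 0.5758.
%OS = 100·exp(−πζ/√(1−ζ²)) = 100·exp(−π·0.5758/√0.6684) = 10.9%.

10.9%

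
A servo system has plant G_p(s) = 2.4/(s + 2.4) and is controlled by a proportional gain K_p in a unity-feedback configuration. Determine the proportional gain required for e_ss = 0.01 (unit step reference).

K_p = 99

The loop is type 0, so e_ss(step) = 1/(1 + K_pos) with K_pos = K_p·G_p(0).
G_p(0) = 1. Require 1/(1 + K_p·1) = 0.01, so 1 + 1·K_p = 100.
K_p = (100 − 1)/1 = 99.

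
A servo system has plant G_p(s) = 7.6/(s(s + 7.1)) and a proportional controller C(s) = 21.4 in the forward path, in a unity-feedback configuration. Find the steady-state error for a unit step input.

The open loop C(s)G_p(s) has a pole at the origin (type 1), so the static position error constant is infinite and e_ss = 1/(1+∞) = 0.

0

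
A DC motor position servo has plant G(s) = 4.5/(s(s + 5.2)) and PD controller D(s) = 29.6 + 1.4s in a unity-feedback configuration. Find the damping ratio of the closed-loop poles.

Forward path: (29.6 + 1.4s)·4.5/(s(s+5.2)). The closed-loop characteristic equation is s² + (5.2 + 4.5·1.4)s + 4.5·29.6 = 0.
That is s² + 11.5s + 133.2 = 0, so ω_n = 11.54 rad/s and ζ = 11.5/(2·11.54) = 0.4982.

ζ = 0.498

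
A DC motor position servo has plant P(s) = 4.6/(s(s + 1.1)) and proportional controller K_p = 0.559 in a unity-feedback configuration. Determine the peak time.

Closed-loop characteristic equation: s² + 1.1s + 2.571 = 0, so ω_n = 1.604 rad/s and ζ = 1.1/(2·1.604) = 0.343.
Damped frequency ω_d = ω_n√(1−ζ²) = 1.506 rad/s, so peak time T_p = π/ω_d = 2.09 s.

T_p = 2.09 s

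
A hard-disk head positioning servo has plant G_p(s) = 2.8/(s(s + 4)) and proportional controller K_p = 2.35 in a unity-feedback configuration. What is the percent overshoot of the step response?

The closed-loop denominator s² + 4s + 6.58 gives ω_n = √6.58 = 2.565 and ζ = 4/(2ω_n) = 0.7797.
%OS = 100·exp(−πζ/√(1−ζ²)) = 100·exp(−π·0.7797/√0.3921) = 2%.

2%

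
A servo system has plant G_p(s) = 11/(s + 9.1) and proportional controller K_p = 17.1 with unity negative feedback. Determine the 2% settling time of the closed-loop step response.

T_s ≈ 0.0203 s

Closed-loop transfer function: T(s) = K_p·G_p(s)/(1 + K_p·G_p(s)) = 188.1/(s + 9.1 + 188.1) = 188.1/(s + 197.2).
Time constant τ = 1/197.2 = 0.005071 s, so the 2% settling time is about 4τ = 0.0203 s.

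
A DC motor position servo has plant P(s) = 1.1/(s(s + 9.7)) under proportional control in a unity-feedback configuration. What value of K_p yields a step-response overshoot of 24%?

From %OS = 100·exp(−πζ/√(1−ζ²)) = 24%, ζ = −ln(0.24)/√(π²+ln²(0.24)) = 0.4136.
Characteristic equation s² + 9.7s + 1.1K_p = 0 gives ζ = 9.7/(2√(1.1K_p)).
Setting ζ = 0.4136: √(1.1K_p) = 9.7/(2·0.4136) = 11.73, so K_p = 137.5/1.1 = 125.

K_p = 125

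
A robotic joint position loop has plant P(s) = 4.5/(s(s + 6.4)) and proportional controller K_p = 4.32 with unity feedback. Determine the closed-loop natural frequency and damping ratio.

ω_n = 4.41 rad/s, ζ = 0.726

1 + K_p·P(s) = 0 gives s² + 6.4s + 19.44 = 0.
So ω_n² = 19.44 ⇒ ω_n = 4.409 rad/s, and ζ = 6.4/(2ω_n) = 0.726.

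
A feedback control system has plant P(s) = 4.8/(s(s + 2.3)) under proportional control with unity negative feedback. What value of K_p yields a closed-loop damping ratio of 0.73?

Closed-loop characteristic equation: s² + 2.3s + K_p·4.8 = 0.
So ω_n = √(4.8K_p) and 2ζω_n = 2.3, giving ζ = 2.3/(2√(4.8K_p)).
Setting ζ = 0.73: √(4.8K_p) = 2.3/(2·0.73) = 1.575, so K_p = 2.482/4.8 = 0.517.

K_p = 0.517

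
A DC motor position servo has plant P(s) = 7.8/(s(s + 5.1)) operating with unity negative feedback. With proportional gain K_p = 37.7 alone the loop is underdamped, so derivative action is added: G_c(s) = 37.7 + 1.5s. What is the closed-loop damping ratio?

Forward path: (37.7 + 1.5s)·7.8/(s(s+5.1)). The closed-loop characteristic equation is s² + (5.1 + 7.8·1.5)s + 7.8·37.7 = 0.
That is s² + 16.8s + 294.1 = 0, so ω_n = 17.15 rad/s and ζ = 16.8/(2·17.15) = 0.4898.

ζ = 0.49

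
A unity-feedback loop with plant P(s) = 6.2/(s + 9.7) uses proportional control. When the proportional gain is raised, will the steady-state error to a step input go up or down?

decrease

The position error constant K_pos = K_p·P(0) grows with K_p, and e_ss = 1/(1+K_pos) falls.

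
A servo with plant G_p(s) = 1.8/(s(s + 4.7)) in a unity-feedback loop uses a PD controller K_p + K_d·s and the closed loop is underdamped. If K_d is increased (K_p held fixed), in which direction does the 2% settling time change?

decrease

Characteristic equation s² + (4.7 + 1.8K_d)s + 1.8K_p = 0: raising K_d increases ζω_n = (4.7+1.8K_d)/2 while the loop stays underdamped, so T_s ≈ 4/(ζω_n) decreases.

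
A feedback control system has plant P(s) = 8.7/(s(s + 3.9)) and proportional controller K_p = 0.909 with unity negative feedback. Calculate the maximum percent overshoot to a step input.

The closed-loop denominator s² + 3.9s + 7.908 gives ω_n = √7.908 = 2.812 and ζ = 3.9/(2ω_n) = 0.6934.
%OS = 100·exp(−πζ/√(1−ζ²)) = 100·exp(−π·0.6934/√0.5192) = 4.86%.

4.86%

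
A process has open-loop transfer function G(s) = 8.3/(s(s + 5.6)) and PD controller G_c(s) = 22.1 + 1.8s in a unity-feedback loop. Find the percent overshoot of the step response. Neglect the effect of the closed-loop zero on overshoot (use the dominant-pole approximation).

Forward path: (22.1 + 1.8s)·8.3/(s(s+5.6)). The closed-loop characteristic equation is s² + (5.6 + 8.3·1.8)s + 8.3·22.1 = 0.
That is s² + 20.54s + 183.4 = 0, so ω_n = 13.54 rad/s and ζ = 20.54/(2·13.54) = 0.7583.
%OS = 100·exp(−πζ/√(1−ζ²)) = 2.59%.

2.59%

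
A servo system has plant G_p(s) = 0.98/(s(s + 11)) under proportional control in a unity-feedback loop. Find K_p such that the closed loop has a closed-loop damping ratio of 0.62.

K_p = 80.3

Closed-loop characteristic equation: s² + 11s + K_p·0.98 = 0.
So ω_n = √(0.98K_p) and 2ζω_n = 11, giving ζ = 11/(2√(0.98K_p)).
Setting ζ = 0.62: √(0.98K_p) = 11/(2·0.62) = 8.871, so K_p = 78.69/0.98 = 80.3.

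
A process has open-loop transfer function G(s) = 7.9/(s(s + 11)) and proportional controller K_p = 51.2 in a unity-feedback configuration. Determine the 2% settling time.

T_s ≈ 0.727 s

From 1 + K_pG(s) = 0: s² + 11s + 404.5 = 0 ⇒ ω_n = 20.11, ζ = 0.2735.
2% settling time T_s ≈ 4/(ζω_n) = 4/5.5 = 0.727 s.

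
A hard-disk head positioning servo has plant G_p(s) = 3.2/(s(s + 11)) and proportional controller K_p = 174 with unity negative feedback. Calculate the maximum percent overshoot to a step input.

The closed-loop denominator s² + 11s + 556.8 gives ω_n = √556.8 = 23.6 and ζ = 11/(2ω_n) = 0.2331.
%OS = 100·exp(−πζ/√(1−ζ²)) = 100·exp(−π·0.2331/√0.9457) = 47.1%.

47.1%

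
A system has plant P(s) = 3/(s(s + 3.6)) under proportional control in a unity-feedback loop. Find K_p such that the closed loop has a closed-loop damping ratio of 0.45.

K_p = 5.33

Closed-loop characteristic equation: s² + 3.6s + K_p·3 = 0.
So ω_n = √(3K_p) and 2ζω_n = 3.6, giving ζ = 3.6/(2√(3K_p)).
Setting ζ = 0.45: √(3K_p) = 3.6/(2·0.45) = 4, so K_p = 16/3 = 5.33.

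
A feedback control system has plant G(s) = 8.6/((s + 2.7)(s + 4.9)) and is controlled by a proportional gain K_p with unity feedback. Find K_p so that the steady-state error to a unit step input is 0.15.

Steady-state error for a unit step on this type-0 loop is 1/(1 + K_p·G(0)).
G(0) = 0.65. Require 1/(1 + K_p·0.65) = 0.15, so 1 + 0.65·K_p = 6.667.
K_p = (6.667 − 1)/0.65 = 8.72.

K_p = 8.72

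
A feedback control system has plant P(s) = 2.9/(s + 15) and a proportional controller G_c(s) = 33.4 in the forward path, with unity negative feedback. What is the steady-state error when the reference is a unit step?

The loop is type 0. Static position error constant K_pos = G_c(0)·P(0) = 33.4·0.1933 = 6.457.
Steady-state error to a unit step: e_ss = 1/(1+K_pos) = 1/7.457 = 0.134.

0.134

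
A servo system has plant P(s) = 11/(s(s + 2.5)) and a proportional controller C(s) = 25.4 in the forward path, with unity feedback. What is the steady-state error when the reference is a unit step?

The open loop C(s)P(s) has a pole at the origin (type 1), so the static position error constant is infinite and e_ss = 1/(1+∞) = 0.

0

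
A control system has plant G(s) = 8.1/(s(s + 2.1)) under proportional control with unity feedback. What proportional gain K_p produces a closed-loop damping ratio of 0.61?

K_p = 0.366

Closed-loop characteristic equation: s² + 2.1s + K_p·8.1 = 0.
So ω_n = √(8.1K_p) and 2ζω_n = 2.1, giving ζ = 2.1/(2√(8.1K_p)).
Setting ζ = 0.61: √(8.1K_p) = 2.1/(2·0.61) = 1.721, so K_p = 2.963/8.1 = 0.366.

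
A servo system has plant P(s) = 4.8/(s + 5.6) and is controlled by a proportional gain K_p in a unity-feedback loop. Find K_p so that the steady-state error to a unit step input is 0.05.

K_p = 22.2

Steady-state error for a unit step on this type-0 loop is 1/(1 + K_p·P(0)).
P(0) = 0.8571. Require 1/(1 + K_p·0.8571) = 0.05, so 1 + 0.8571·K_p = 20.
K_p = (20 − 1)/0.8571 = 22.2.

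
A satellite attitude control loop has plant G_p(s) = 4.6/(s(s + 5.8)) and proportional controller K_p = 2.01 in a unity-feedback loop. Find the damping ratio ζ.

ζ = 0.954

The closed-loop denominator is s(s+5.8) + 2.01·4.6 = s² + 5.8s + 9.246.
So ω_n² = 9.246 ⇒ ω_n = 3.041 rad/s, and ζ = 5.8/(2ω_n) = 0.954.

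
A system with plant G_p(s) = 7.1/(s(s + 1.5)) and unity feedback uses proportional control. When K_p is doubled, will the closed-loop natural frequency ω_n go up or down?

increase

ω_n = √(7.1·K_p), which grows with K_p.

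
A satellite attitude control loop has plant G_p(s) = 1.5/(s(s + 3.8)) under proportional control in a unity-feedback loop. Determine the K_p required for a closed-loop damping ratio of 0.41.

K_p = 14.3

Closed-loop characteristic equation: s² + 3.8s + K_p·1.5 = 0.
So ω_n = √(1.5K_p) and 2ζω_n = 3.8, giving ζ = 3.8/(2√(1.5K_p)).
Setting ζ = 0.41: √(1.5K_p) = 3.8/(2·0.41) = 4.634, so K_p = 21.48/1.5 = 14.3.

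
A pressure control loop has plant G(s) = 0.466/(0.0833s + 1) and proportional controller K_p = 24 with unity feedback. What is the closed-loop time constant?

τ = 0.00684 s

Closed loop: T(s) = K_p·G/(1+K_p·G) = 11.18/(0.0833s + 1 + 11.18), with pole at s = −(1 + 11.18)/0.0833 = −146.3.
Closed-loop time constant τ = 1/146.3 = 0.00684 s.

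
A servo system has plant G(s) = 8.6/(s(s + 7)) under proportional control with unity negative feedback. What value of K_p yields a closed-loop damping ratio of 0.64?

K_p = 3.48

Closed-loop characteristic equation: s² + 7s + K_p·8.6 = 0.
So ω_n = √(8.6K_p) and 2ζω_n = 7, giving ζ = 7/(2√(8.6K_p)).
Setting ζ = 0.64: √(8.6K_p) = 7/(2·0.64) = 5.469, so K_p = 29.91/8.6 = 3.48.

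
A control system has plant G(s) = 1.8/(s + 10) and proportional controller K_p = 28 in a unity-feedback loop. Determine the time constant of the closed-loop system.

Closed-loop transfer function: T(s) = K_p·G(s)/(1 + K_p·G(s)) = 50.4/(s + 10 + 50.4) = 50.4/(s + 60.4).
Time constant τ = 1/60.4 = 0.0166 s.

τ = 0.0166 s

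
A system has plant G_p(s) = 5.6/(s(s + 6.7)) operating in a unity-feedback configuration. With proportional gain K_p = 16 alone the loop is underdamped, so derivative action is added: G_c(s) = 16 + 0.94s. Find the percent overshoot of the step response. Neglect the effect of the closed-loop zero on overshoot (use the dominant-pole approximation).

7.72%

Forward path: (16 + 0.94s)·5.6/(s(s+6.7)). The closed-loop characteristic equation is s² + (6.7 + 5.6·0.94)s + 5.6·16 = 0.
That is s² + 11.96s + 89.6 = 0, so ω_n = 9.466 rad/s and ζ = 11.96/(2·9.466) = 0.632.
%OS = 100·exp(−πζ/√(1−ζ²)) = 7.72%.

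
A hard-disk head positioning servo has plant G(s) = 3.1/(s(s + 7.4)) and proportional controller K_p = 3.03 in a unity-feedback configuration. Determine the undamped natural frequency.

ω_n = 3.06 rad/s

With unity feedback the closed-loop characteristic equation is s² + 7.4s + 3.03·3.1 = s² + 7.4s + 9.393 = 0.
Matching s² + 2ζω_n s + ω_n²: ω_n = √9.393 = 3.065 rad/s and 2ζω_n = 7.4, so ζ = 7.4/(2·3.065) = 1.21.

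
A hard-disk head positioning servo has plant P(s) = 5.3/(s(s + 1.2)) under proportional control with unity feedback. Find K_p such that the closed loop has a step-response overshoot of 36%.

From %OS = 100·exp(−πζ/√(1−ζ²)) = 36%, ζ = −ln(0.36)/√(π²+ln²(0.36)) = 0.3093.
Characteristic equation s² + 1.2s + 5.3K_p = 0 gives ζ = 1.2/(2√(5.3K_p)).
Setting ζ = 0.3093: √(5.3K_p) = 1.2/(2·0.3093) = 1.94, so K_p = 3.764/5.3 = 0.71.

K_p = 0.71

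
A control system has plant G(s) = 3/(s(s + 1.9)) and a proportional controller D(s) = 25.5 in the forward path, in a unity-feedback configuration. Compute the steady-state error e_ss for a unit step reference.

0

The open loop D(s)G(s) has a pole at the origin (type 1), so the static position error constant is infinite and e_ss = 1/(1+∞) = 0.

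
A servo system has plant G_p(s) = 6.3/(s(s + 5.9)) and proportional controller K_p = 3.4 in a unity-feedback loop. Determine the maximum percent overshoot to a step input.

Closed-loop characteristic equation: s² + 5.9s + 21.42 = 0, so ω_n = 4.628 rad/s and ζ = 5.9/(2·4.628) = 0.6374.
%OS = 100·exp(−πζ/√(1−ζ²)) = 100·exp(−π·0.6374/√0.5937) = 7.44%.

7.44%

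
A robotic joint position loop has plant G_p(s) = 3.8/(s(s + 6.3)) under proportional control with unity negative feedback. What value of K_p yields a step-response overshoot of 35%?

From %OS = 100·exp(−πζ/√(1−ζ²)) = 35%, ζ = −ln(0.35)/√(π²+ln²(0.35)) = 0.3169.
Characteristic equation s² + 6.3s + 3.8K_p = 0 gives ζ = 6.3/(2√(3.8K_p)).
Setting ζ = 0.3169: √(3.8K_p) = 6.3/(2·0.3169) = 9.939, so K_p = 98.78/3.8 = 26.

K_p = 26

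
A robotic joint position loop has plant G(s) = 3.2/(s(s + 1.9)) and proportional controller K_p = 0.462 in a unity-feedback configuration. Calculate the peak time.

Closed-loop characteristic equation: s² + 1.9s + 1.478 = 0, so ω_n = 1.216 rad/s and ζ = 1.9/(2·1.216) = 0.7813.
Damped frequency ω_d = ω_n√(1−ζ²) = 0.7589 rad/s, so peak time T_p = π/ω_d = 4.14 s.

T_p = 4.14 s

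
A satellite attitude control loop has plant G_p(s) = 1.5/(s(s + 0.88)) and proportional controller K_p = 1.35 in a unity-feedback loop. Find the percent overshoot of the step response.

36%

From 1 + K_pG_p(s) = 0: s² + 0.88s + 2.025 = 0 ⇒ ω_n = 1.423, ζ = 0.3092.
%OS = 100·exp(−πζ/√(1−ζ²)) = 100·exp(−π·0.3092/√0.9044) = 36%.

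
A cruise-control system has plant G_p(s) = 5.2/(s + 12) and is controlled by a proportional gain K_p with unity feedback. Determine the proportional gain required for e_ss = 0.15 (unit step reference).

K_p = 13.1

Steady-state error for a unit step on this type-0 loop is 1/(1 + K_p·G_p(0)).
G_p(0) = 0.4333. Require 1/(1 + K_p·0.4333) = 0.15, so 1 + 0.4333·K_p = 6.667.
K_p = (6.667 − 1)/0.4333 = 13.1.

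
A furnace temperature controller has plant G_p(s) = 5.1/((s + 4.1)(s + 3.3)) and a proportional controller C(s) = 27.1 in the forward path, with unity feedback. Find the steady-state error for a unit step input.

The loop is type 0. Static position error constant K_pos = C(0)·G_p(0) = 27.1·0.3769 = 10.22.
Steady-state error to a unit step: e_ss = 1/(1+K_pos) = 1/11.22 = 0.0892.

0.0892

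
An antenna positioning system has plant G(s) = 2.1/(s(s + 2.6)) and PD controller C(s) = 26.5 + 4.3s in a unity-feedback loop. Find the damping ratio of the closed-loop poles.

Forward path: (26.5 + 4.3s)·2.1/(s(s+2.6)). The closed-loop characteristic equation is s² + (2.6 + 2.1·4.3)s + 2.1·26.5 = 0.
That is s² + 11.63s + 55.65 = 0, so ω_n = 7.46 rad/s and ζ = 11.63/(2·7.46) = 0.7795.

ζ = 0.78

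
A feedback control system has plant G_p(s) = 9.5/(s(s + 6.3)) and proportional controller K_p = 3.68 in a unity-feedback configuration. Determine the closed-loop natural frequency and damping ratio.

ω_n = 5.91 rad/s, ζ = 0.533

The closed-loop denominator is s(s+6.3) + 3.68·9.5 = s² + 6.3s + 34.96.
So ω_n² = 34.96 ⇒ ω_n = 5.913 rad/s, and ζ = 6.3/(2ω_n) = 0.533.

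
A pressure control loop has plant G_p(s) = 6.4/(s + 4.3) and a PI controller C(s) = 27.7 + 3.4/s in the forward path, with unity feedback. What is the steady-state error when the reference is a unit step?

The open loop C(s)G_p(s) has a pole at the origin (type 1), so the static position error constant is infinite and e_ss = 1/(1+∞) = 0.

0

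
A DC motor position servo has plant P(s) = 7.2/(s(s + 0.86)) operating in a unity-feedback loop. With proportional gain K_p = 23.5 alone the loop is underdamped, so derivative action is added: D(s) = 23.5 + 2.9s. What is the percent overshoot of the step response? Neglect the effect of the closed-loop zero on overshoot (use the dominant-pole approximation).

Forward path: (23.5 + 2.9s)·7.2/(s(s+0.86)). The closed-loop characteristic equation is s² + (0.86 + 7.2·2.9)s + 7.2·23.5 = 0.
That is s² + 21.74s + 169.2 = 0, so ω_n = 13.01 rad/s and ζ = 21.74/(2·13.01) = 0.8357.
%OS = 100·exp(−πζ/√(1−ζ²)) = 0.84%.

0.84%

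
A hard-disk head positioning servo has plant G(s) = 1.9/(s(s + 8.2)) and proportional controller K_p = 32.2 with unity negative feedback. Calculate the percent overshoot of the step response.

Closed-loop characteristic equation: s² + 8.2s + 61.18 = 0, so ω_n = 7.822 rad/s and ζ = 8.2/(2·7.822) = 0.5242.
%OS = 100·exp(−πζ/√(1−ζ²)) = 100·exp(−π·0.5242/√0.7252) = 14.5%.

14.5%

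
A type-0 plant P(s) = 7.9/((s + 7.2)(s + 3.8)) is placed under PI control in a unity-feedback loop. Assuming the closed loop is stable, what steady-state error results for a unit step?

The PI controller's integrator makes the forward path type 1, so e_ss to a step is zero.

0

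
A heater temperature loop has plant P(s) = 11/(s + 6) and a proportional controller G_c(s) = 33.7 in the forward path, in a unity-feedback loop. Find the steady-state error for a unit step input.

0.0159

The loop is type 0. Static position error constant K_pos = G_c(0)·P(0) = 33.7·1.833 = 61.78.
Steady-state error to a unit step: e_ss = 1/(1+K_pos) = 1/62.78 = 0.0159.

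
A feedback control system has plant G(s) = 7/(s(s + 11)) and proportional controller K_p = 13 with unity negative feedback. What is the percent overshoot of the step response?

Closed-loop characteristic equation: s² + 11s + 91 = 0, so ω_n = 9.539 rad/s and ζ = 11/(2·9.539) = 0.5766.
%OS = 100·exp(−πζ/√(1−ζ²)) = 100·exp(−π·0.5766/√0.6676) = 10.9%.

10.9%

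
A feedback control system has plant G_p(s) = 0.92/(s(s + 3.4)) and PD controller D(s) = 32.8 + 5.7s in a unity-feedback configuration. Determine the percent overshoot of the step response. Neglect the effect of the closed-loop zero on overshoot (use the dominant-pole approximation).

1.82%

Forward path: (32.8 + 5.7s)·0.92/(s(s+3.4)). The closed-loop characteristic equation is s² + (3.4 + 0.92·5.7)s + 0.92·32.8 = 0.
That is s² + 8.644s + 30.18 = 0, so ω_n = 5.493 rad/s and ζ = 8.644/(2·5.493) = 0.7868.
%OS = 100·exp(−πζ/√(1−ζ²)) = 1.82%.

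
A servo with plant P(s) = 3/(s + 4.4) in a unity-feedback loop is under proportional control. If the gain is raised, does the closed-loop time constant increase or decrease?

The closed-loop bandwidth 4.4+K_p·3 grows with K_p, so τ shrinks.

decrease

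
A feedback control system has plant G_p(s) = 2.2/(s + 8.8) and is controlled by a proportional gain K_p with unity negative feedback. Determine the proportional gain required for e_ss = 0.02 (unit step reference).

K_p = 196

Steady-state error for a unit step on this type-0 loop is 1/(1 + K_p·G_p(0)).
G_p(0) = 0.25. Require 1/(1 + K_p·0.25) = 0.02, so 1 + 0.25·K_p = 50.
K_p = (50 − 1)/0.25 = 196.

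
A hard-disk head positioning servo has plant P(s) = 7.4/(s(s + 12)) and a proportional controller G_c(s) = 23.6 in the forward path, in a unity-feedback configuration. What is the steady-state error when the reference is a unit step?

The open loop G_c(s)P(s) has a pole at the origin (type 1), so the static position error constant is infinite and e_ss = 1/(1+∞) = 0.

0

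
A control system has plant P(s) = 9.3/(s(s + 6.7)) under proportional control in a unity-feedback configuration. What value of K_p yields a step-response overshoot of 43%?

From %OS = 100·exp(−πζ/√(1−ζ²)) = 43%, ζ = −ln(0.43)/√(π²+ln²(0.43)) = 0.2594.
Characteristic equation s² + 6.7s + 9.3K_p = 0 gives ζ = 6.7/(2√(9.3K_p)).
Setting ζ = 0.2594: √(9.3K_p) = 6.7/(2·0.2594) = 12.91, so K_p = 166.7/9.3 = 17.9.

K_p = 17.9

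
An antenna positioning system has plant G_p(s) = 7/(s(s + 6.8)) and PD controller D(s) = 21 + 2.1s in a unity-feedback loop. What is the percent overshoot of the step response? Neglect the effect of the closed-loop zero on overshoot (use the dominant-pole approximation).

Forward path: (21 + 2.1s)·7/(s(s+6.8)). The closed-loop characteristic equation is s² + (6.8 + 7·2.1)s + 7·21 = 0.
That is s² + 21.5s + 147 = 0, so ω_n = 12.12 rad/s and ζ = 21.5/(2·12.12) = 0.8866.
%OS = 100·exp(−πζ/√(1−ζ²)) = 0.242%.

0.242%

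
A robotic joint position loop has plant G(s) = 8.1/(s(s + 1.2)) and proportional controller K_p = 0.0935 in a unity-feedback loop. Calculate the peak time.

T_p = 4.98 s

The closed-loop denominator s² + 1.2s + 0.7573 gives ω_n = √0.7573 = 0.8703 and ζ = 1.2/(2ω_n) = 0.6895.
Damped frequency ω_d = ω_n√(1−ζ²) = 0.6304 rad/s, so peak time T_p = π/ω_d = 4.98 s.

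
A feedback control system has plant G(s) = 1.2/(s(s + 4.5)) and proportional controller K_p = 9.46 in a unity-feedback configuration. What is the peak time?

From 1 + K_pG(s) = 0: s² + 4.5s + 11.35 = 0 ⇒ ω_n = 3.369, ζ = 0.6678.
Damped frequency ω_d = ω_n√(1−ζ²) = 2.508 rad/s, so peak time T_p = π/ω_d = 1.25 s.

T_p = 1.25 s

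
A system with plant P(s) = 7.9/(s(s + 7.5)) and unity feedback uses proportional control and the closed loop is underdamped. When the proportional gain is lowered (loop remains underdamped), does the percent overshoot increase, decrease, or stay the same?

ζ = 7.5/(2√(7.9K_p)) rises as K_p falls; higher damping means less overshoot.

decrease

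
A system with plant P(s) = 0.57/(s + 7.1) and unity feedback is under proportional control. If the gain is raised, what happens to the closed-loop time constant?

decrease

The closed-loop bandwidth 7.1+K_p·0.57 grows with K_p, so τ shrinks.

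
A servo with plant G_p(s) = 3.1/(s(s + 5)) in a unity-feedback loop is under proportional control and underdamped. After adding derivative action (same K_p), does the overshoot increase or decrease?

decrease

The derivative term adds K·K_d to the s-coefficient of the characteristic equation, raising 2ζω_n while ω_n is unchanged; ζ increases, so overshoot decreases.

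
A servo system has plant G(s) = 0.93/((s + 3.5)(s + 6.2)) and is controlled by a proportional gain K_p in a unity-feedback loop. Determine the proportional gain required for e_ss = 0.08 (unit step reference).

For a type-0 loop with proportional control, e_ss = 1/(1 + K_p·G(0)).
G(0) = 0.04286. Require 1/(1 + K_p·0.04286) = 0.08, so 1 + 0.04286·K_p = 12.5.
K_p = (12.5 − 1)/0.04286 = 268.

K_p = 268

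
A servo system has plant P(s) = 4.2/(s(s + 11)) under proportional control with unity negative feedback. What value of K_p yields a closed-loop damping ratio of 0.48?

K_p = 31.3

Closed-loop characteristic equation: s² + 11s + K_p·4.2 = 0.
So ω_n = √(4.2K_p) and 2ζω_n = 11, giving ζ = 11/(2√(4.2K_p)).
Setting ζ = 0.48: √(4.2K_p) = 11/(2·0.48) = 11.46, so K_p = 131.3/4.2 = 31.3.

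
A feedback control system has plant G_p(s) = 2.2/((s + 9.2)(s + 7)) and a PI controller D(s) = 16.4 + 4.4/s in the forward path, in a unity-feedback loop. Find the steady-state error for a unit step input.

The open loop D(s)G_p(s) has a pole at the origin (type 1), so the static position error constant is infinite and e_ss = 1/(1+∞) = 0.

0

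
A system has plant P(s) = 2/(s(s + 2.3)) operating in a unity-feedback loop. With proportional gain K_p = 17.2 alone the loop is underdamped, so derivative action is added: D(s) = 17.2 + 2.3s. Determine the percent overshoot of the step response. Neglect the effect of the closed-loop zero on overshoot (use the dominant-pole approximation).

Forward path: (17.2 + 2.3s)·2/(s(s+2.3)). The closed-loop characteristic equation is s² + (2.3 + 2·2.3)s + 2·17.2 = 0.
That is s² + 6.9s + 34.4 = 0, so ω_n = 5.865 rad/s and ζ = 6.9/(2·5.865) = 0.5882.
%OS = 100·exp(−πζ/√(1−ζ²)) = 10.2%.

10.2%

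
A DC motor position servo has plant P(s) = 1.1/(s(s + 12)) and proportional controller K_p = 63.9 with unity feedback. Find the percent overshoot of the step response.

4%

The closed-loop denominator s² + 12s + 70.29 gives ω_n = √70.29 = 8.384 and ζ = 12/(2ω_n) = 0.7157.
%OS = 100·exp(−πζ/√(1−ζ²)) = 100·exp(−π·0.7157/√0.4878) = 4%.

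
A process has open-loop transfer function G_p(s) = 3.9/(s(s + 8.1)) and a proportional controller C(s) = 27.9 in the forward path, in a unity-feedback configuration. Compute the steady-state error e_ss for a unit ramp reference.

The loop has one pole at the origin (type 1). Velocity error constant K_v = lim_{s→0} s·C(s)G_p(s) = 27.9·3.9/8.1 = 13.43.
Steady-state error to a unit ramp: e_ss = 1/K_v = 0.0744.

0.0744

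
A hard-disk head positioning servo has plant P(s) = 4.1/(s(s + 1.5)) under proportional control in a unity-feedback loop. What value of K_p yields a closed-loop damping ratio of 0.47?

K_p = 0.621

Closed-loop characteristic equation: s² + 1.5s + K_p·4.1 = 0.
So ω_n = √(4.1K_p) and 2ζω_n = 1.5, giving ζ = 1.5/(2√(4.1K_p)).
Setting ζ = 0.47: √(4.1K_p) = 1.5/(2·0.47) = 1.596, so K_p = 2.546/4.1 = 0.621.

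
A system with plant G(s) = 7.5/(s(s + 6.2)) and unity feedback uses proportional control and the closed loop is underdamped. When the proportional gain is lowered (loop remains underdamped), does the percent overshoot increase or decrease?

decrease

ζ = 6.2/(2√(7.5K_p)) rises as K_p falls; higher damping means less overshoot.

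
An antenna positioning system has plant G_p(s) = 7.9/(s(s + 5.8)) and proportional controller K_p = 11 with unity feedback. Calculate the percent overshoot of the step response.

35.8%

Closed-loop characteristic equation: s² + 5.8s + 86.9 = 0, so ω_n = 9.322 rad/s and ζ = 5.8/(2·9.322) = 0.3111.
%OS = 100·exp(−πζ/√(1−ζ²)) = 100·exp(−π·0.3111/√0.9032) = 35.8%.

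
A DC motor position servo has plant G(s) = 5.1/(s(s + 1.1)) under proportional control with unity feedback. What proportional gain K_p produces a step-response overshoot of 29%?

From %OS = 100·exp(−πζ/√(1−ζ²)) = 29%, ζ = −ln(0.29)/√(π²+ln²(0.29)) = 0.3666.
Characteristic equation s² + 1.1s + 5.1K_p = 0 gives ζ = 1.1/(2√(5.1K_p)).
Setting ζ = 0.3666: √(5.1K_p) = 1.1/(2·0.3666) = 1.5, so K_p = 2.251/5.1 = 0.441.

K_p = 0.441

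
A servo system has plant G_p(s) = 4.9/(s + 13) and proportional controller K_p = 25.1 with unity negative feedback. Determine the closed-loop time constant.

τ = 0.00735 s

Closed-loop transfer function: T(s) = K_p·G_p(s)/(1 + K_p·G_p(s)) = 123/(s + 13 + 123) = 123/(s + 136).
Time constant τ = 1/136 = 0.00735 s.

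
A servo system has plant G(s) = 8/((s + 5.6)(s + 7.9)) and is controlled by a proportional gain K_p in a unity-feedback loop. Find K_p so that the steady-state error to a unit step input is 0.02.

K_p = 271

For a type-0 loop with proportional control, e_ss = 1/(1 + K_p·G(0)).
G(0) = 0.1808. Require 1/(1 + K_p·0.1808) = 0.02, so 1 + 0.1808·K_p = 50.
K_p = (50 − 1)/0.1808 = 271.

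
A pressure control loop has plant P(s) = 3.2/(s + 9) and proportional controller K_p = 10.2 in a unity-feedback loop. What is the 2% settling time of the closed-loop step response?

Closed-loop transfer function: T(s) = K_p·P(s)/(1 + K_p·P(s)) = 32.64/(s + 9 + 32.64) = 32.64/(s + 41.64).
Time constant τ = 1/41.64 = 0.02402 s, so the 2% settling time is about 4τ = 0.0961 s.

T_s ≈ 0.0961 s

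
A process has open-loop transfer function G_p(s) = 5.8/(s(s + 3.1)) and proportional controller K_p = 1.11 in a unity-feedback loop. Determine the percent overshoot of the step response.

8.86%

The closed-loop denominator s² + 3.1s + 6.438 gives ω_n = √6.438 = 2.537 and ζ = 3.1/(2ω_n) = 0.6109.
%OS = 100·exp(−πζ/√(1−ζ²)) = 100·exp(−π·0.6109/√0.6268) = 8.86%.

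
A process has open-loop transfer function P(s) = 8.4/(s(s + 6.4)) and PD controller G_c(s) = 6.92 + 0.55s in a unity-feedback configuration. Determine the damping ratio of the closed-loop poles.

ζ = 0.723

Forward path: (6.92 + 0.55s)·8.4/(s(s+6.4)). The closed-loop characteristic equation is s² + (6.4 + 8.4·0.55)s + 8.4·6.92 = 0.
That is s² + 11.02s + 58.13 = 0, so ω_n = 7.624 rad/s and ζ = 11.02/(2·7.624) = 0.7227.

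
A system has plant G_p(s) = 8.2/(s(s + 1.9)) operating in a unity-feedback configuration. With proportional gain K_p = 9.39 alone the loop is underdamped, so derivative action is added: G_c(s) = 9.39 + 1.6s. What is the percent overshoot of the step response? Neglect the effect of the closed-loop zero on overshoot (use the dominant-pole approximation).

0.552%

Forward path: (9.39 + 1.6s)·8.2/(s(s+1.9)). The closed-loop characteristic equation is s² + (1.9 + 8.2·1.6)s + 8.2·9.39 = 0.
That is s² + 15.02s + 77 = 0, so ω_n = 8.775 rad/s and ζ = 15.02/(2·8.775) = 0.8559.
%OS = 100·exp(−πζ/√(1−ζ²)) = 0.552%.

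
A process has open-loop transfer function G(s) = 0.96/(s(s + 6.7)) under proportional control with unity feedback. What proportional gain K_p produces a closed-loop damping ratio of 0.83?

Closed-loop characteristic equation: s² + 6.7s + K_p·0.96 = 0.
So ω_n = √(0.96K_p) and 2ζω_n = 6.7, giving ζ = 6.7/(2√(0.96K_p)).
Setting ζ = 0.83: √(0.96K_p) = 6.7/(2·0.83) = 4.036, so K_p = 16.29/0.96 = 17.

K_p = 17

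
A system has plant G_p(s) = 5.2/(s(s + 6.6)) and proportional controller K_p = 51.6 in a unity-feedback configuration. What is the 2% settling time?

Closed-loop characteristic equation: s² + 6.6s + 268.3 = 0, so ω_n = 16.38 rad/s and ζ = 6.6/(2·16.38) = 0.2015.
2% settling time T_s ≈ 4/(ζω_n) = 4/3.3 = 1.21 s.

T_s ≈ 1.21 s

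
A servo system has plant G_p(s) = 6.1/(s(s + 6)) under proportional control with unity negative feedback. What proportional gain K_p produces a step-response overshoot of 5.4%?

K_p = 3.18

From %OS = 100·exp(−πζ/√(1−ζ²)) = 5.4%, ζ = −ln(0.054)/√(π²+ln²(0.054)) = 0.6806.
Characteristic equation s² + 6s + 6.1K_p = 0 gives ζ = 6/(2√(6.1K_p)).
Setting ζ = 0.6806: √(6.1K_p) = 6/(2·0.6806) = 4.408, so K_p = 19.43/6.1 = 3.18.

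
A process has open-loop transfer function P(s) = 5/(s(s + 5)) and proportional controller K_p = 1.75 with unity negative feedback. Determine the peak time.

The closed-loop denominator s² + 5s + 8.75 gives ω_n = √8.75 = 2.958 and ζ = 5/(2ω_n) = 0.8452.
Damped frequency ω_d = ω_n√(1−ζ²) = 1.581 rad/s, so peak time T_p = π/ω_d = 1.99 s.

T_p = 1.99 s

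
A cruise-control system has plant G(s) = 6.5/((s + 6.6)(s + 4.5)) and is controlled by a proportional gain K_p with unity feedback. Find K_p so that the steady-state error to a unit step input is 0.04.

Steady-state error for a unit step on this type-0 loop is 1/(1 + K_p·G(0)).
G(0) = 0.2189. Require 1/(1 + K_p·0.2189) = 0.04, so 1 + 0.2189·K_p = 25.
K_p = (25 − 1)/0.2189 = 110.

K_p = 110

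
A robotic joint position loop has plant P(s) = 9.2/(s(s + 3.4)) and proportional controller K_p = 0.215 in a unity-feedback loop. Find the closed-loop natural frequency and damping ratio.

ω_n = 1.41 rad/s, ζ = 1.21

1 + K_p·P(s) = 0 gives s² + 3.4s + 1.978 = 0.
Matching s² + 2ζω_n s + ω_n²: ω_n = √1.978 = 1.406 rad/s and 2ζω_n = 3.4, so ζ = 3.4/(2·1.406) = 1.21.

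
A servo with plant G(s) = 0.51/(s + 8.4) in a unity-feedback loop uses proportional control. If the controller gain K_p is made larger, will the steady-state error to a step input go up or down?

decrease

e_ss = 1/(1 + K_p·G(0)); a larger K_p raises the denominator, so e_ss decreases.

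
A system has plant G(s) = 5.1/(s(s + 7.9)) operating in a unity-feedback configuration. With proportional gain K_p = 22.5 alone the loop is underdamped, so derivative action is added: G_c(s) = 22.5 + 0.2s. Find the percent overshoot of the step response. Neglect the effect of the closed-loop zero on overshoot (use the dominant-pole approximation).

23.7%

Forward path: (22.5 + 0.2s)·5.1/(s(s+7.9)). The closed-loop characteristic equation is s² + (7.9 + 5.1·0.2)s + 5.1·22.5 = 0.
That is s² + 8.92s + 114.7 = 0, so ω_n = 10.71 rad/s and ζ = 8.92/(2·10.71) = 0.4163.
%OS = 100·exp(−πζ/√(1−ζ²)) = 23.7%.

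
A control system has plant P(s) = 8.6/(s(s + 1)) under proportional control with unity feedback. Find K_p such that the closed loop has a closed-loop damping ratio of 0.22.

K_p = 0.601

Closed-loop characteristic equation: s² + 1s + K_p·8.6 = 0.
So ω_n = √(8.6K_p) and 2ζω_n = 1, giving ζ = 1/(2√(8.6K_p)).
Setting ζ = 0.22: √(8.6K_p) = 1/(2·0.22) = 2.273, so K_p = 5.165/8.6 = 0.601.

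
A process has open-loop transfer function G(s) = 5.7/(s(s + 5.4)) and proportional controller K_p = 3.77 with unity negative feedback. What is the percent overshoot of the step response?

10.5%

Closed-loop characteristic equation: s² + 5.4s + 21.49 = 0, so ω_n = 4.636 rad/s and ζ = 5.4/(2·4.636) = 0.5824.
%OS = 100·exp(−πζ/√(1−ζ²)) = 100·exp(−π·0.5824/√0.6608) = 10.5%.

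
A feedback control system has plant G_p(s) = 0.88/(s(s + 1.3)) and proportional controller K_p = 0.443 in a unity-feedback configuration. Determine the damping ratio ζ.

ζ = 1.04

With unity feedback the closed-loop characteristic equation is s² + 1.3s + 0.443·0.88 = s² + 1.3s + 0.3898 = 0.
Matching s² + 2ζω_n s + ω_n²: ω_n = √0.3898 = 0.6244 rad/s and 2ζω_n = 1.3, so ζ = 1.3/(2·0.6244) = 1.04.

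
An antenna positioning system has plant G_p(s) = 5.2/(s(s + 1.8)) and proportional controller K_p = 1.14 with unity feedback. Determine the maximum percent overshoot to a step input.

28.7%

From 1 + K_pG_p(s) = 0: s² + 1.8s + 5.928 = 0 ⇒ ω_n = 2.435, ζ = 0.3696.
%OS = 100·exp(−πζ/√(1−ζ²)) = 100·exp(−π·0.3696/√0.8634) = 28.7%.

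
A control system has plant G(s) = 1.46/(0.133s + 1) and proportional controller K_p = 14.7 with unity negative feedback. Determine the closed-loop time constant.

τ = 0.00592 s

Closed loop: T(s) = K_p·G/(1+K_p·G) = 21.46/(0.133s + 1 + 21.46), with pole at s = −(1 + 21.46)/0.133 = −168.9.
Closed-loop time constant τ = 1/168.9 = 0.00592 s.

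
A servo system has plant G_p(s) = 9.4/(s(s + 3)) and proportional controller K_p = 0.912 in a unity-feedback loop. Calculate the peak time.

The closed-loop denominator s² + 3s + 8.573 gives ω_n = √8.573 = 2.928 and ζ = 3/(2ω_n) = 0.5123.
Damped frequency ω_d = ω_n√(1−ζ²) = 2.515 rad/s, so peak time T_p = π/ω_d = 1.25 s.

T_p = 1.25 s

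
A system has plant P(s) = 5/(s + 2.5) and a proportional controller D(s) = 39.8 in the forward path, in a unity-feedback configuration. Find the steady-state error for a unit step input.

0.0124

The loop is type 0. Static position error constant K_pos = D(0)·P(0) = 39.8·2 = 79.6.
Steady-state error to a unit step: e_ss = 1/(1+K_pos) = 1/80.6 = 0.0124.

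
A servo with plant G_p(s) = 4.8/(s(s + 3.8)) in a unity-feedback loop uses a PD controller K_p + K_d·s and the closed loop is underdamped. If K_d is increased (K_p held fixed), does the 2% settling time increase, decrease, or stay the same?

decrease

Characteristic equation s² + (3.8 + 4.8K_d)s + 4.8K_p = 0: raising K_d increases ζω_n = (3.8+4.8K_d)/2 while the loop stays underdamped, so T_s ≈ 4/(ζω_n) decreases.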